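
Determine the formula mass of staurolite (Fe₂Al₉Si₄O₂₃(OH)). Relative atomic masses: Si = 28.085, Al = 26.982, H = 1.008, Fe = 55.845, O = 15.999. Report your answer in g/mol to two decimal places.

M = 2·55.845 + 9·26.982 + 4·28.085 + 24·15.999 + 1·1.008

851.85 g/mol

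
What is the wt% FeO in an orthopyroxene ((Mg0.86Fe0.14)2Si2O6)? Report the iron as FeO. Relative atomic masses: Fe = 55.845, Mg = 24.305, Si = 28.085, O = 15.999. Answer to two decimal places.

Molar mass of (Mg0.86Fe0.14)2Si2O6 = 1.72·24.305 + 0.28·55.845 + 2·28.085 + 6·15.999 = 209.605 g/mol.
Each formula unit contains 0.28 Fe, equivalent to 0.28/1 = 0.2800 mol FeO.
M(FeO) = 1×55.845 + 1×15.999 = 71.844 g/mol.
Mass of FeO per formula unit = 0.2800 × 71.844 = 20.116 g.
FeO wt% = 20.116 / 209.605 × 100 = 9.60%.

9.60 wt%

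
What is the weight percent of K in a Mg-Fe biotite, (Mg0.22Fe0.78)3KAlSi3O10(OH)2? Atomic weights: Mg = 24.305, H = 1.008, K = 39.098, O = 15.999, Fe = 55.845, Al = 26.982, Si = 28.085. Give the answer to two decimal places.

7.96 mass %

M((Mg0.22Fe0.78)3KAlSi3O10(OH)2) = 491.058 g/mol.
K contributes 1 × 39.098 = 39.098 g per mole.
39.098/491.058 = 0.0796 → 7.96%.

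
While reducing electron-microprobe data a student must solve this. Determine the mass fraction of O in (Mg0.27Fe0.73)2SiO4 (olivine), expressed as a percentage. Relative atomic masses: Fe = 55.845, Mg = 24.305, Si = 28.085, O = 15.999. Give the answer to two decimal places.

34.27 wt%

Formula mass = 0.54×24.305 + 1.46×55.845 + 1×28.085 + 4×15.999 = 186.739 g/mol, of which 63.996 g is O.
So O makes up 63.996/186.739 = 0.3427 of the mass, i.e. 34.27%.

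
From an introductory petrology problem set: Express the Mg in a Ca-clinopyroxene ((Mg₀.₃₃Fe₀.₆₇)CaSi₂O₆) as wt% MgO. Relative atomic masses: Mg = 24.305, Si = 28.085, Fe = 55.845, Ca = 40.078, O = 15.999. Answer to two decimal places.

Molar mass of (Mg₀.₃₃Fe₀.₆₇)CaSi₂O₆ = 0.33·24.305 + 0.67·55.845 + 1·40.078 + 2·28.085 + 6·15.999 = 237.679 g/mol.
Each formula unit contains 0.33 Mg, equivalent to 0.33/1 = 0.3300 mol MgO.
M(MgO) = 1×24.305 + 1×15.999 = 40.304 g/mol.
Mass of MgO per formula unit = 0.3300 × 40.304 = 13.300 g.
MgO wt% = 13.300 / 237.679 × 100 = 5.60%.

5.60 wt%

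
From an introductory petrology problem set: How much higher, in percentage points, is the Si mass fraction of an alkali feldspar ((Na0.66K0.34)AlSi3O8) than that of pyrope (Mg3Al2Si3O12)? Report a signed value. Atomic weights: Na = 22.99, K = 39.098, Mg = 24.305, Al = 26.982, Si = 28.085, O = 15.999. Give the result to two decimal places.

Si in (Na0.66K0.34)AlSi3O8: molar mass 267.696 g/mol; 3×28.085 = 84.255 g → 31.47 wt%.
Si in Mg3Al2Si3O12: molar mass 403.122 g/mol; 3×28.085 = 84.255 g → 20.90 wt%.
Difference = 31.47 − 20.90 = 10.57 percentage points.

10.57 percentage points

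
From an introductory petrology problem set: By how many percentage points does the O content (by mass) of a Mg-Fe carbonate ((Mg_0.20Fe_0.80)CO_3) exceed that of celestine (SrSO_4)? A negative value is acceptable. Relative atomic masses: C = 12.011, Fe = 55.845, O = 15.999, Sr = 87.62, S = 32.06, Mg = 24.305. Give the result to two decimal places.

8.97 percentage points

M((Mg_0.20Fe_0.80)CO_3) = 109.545 g/mol, so wt% O = 47.997/109.545 × 100 = 43.81%.
M(SrSO_4) = 183.676 g/mol, so wt% O = 63.996/183.676 × 100 = 34.84%.
43.81 − 34.84 = 8.97 pp.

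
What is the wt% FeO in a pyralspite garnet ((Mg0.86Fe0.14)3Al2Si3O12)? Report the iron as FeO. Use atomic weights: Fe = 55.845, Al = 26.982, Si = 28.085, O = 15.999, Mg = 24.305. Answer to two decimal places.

M((Mg0.86Fe0.14)3Al2Si3O12) = 416.369 g/mol; M(FeO) = 71.844 g/mol.
Moles FeO per formula unit = 0.42 Fe ÷ 1 = 0.4200.
FeO fraction = (0.4200 × 71.844) / 416.369 = 30.174/416.369 = 0.0725.

7.25 wt%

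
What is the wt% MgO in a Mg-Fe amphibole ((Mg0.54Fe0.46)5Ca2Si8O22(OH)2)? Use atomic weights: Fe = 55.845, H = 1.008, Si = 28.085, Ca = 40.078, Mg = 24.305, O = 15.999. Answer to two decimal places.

Molar mass of (Mg0.54Fe0.46)5Ca2Si8O22(OH)2 = 2.70×24.305 + 2.30×55.845 + 2×40.078 + 8×28.085 + 24×15.999 + 2×1.008 = 884.895 g/mol.
Each formula unit contains 2.70 Mg, equivalent to 2.70/1 = 2.7000 mol MgO.
M(MgO) = 1×24.305 + 1×15.999 = 40.304 g/mol.
Mass of MgO per formula unit = 2.7000 × 40.304 = 108.821 g.
MgO wt% = 108.821 / 884.895 × 100 = 12.30%.

12.30 wt%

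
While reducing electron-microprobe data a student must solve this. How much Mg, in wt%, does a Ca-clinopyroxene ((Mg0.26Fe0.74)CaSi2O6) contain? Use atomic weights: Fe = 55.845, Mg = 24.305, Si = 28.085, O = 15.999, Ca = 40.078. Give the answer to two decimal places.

Molar mass of (Mg0.26Fe0.74)CaSi2O6: 0.26·24.305 + 0.74·55.845 + 1·40.078 + 2·28.085 + 6·15.999 = 239.887 g/mol.
Mass of Mg per formula unit: 0.26 × 24.305 = 6.319 g.
Weight fraction Mg = 6.319 / 239.887 = 0.0263.

2.63 wt%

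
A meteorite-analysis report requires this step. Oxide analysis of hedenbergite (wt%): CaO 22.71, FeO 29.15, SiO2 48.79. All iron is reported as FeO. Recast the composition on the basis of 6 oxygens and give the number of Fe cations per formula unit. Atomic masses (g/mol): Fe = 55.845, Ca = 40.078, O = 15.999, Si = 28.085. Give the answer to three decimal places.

CaO (M=56.077): mol = 0.40498; Ca = 0.40498, O = 0.40498.
FeO (M=71.844): mol = 0.40574; Fe = 0.40574, O = 0.40574.
SiO2 (M=60.083): mol = 0.81204; Si = 0.81204, O = 1.62408.
ΣO = 2.43480; factor = 6/ΣO = 2.46427.
Fe apfu = 0.40574 × 2.46427 = 1.000.

1.000 Fe apfu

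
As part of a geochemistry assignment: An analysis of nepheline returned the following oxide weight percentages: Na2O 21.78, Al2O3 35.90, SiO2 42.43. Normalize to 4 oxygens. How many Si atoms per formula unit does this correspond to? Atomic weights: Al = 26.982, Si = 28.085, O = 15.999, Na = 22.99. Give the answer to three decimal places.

1.002 Si apfu

Na2O: 21.78/61.979 = 0.35141 mol → 0.70282 mol Na, 0.35141 mol O.
Al2O3: 35.90/101.961 = 0.35210 mol → 0.70420 mol Al, 1.05630 mol O.
SiO2: 42.43/60.083 = 0.70619 mol → 0.70619 mol Si, 1.41238 mol O.
Total oxygen = 2.82009 mol. Normalization factor = 4/2.82009 = 1.41839.
Si per 4 O = 0.70619 × 1.41839 = 1.002.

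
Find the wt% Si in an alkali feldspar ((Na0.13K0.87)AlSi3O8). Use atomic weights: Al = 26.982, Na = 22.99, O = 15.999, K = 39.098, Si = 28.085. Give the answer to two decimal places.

30.50 mass %

Formula mass = 0.13*22.99 + 0.87*39.098 + 1*26.982 + 3*28.085 + 8*15.999 = 276.233 g/mol, of which 84.255 g is Si.
So Si makes up 84.255/276.233 = 0.3050 of the mass, i.e. 30.50%.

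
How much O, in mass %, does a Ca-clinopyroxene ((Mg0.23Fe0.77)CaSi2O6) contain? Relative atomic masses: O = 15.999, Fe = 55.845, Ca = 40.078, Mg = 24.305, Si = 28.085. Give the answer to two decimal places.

39.86 mass %

Formula mass = 0.23·24.305 + 0.77·55.845 + 1·40.078 + 2·28.085 + 6·15.999 = 240.833 g/mol, of which 95.994 g is O.
So O makes up 95.994/240.833 = 0.3986 of the mass, i.e. 39.86%.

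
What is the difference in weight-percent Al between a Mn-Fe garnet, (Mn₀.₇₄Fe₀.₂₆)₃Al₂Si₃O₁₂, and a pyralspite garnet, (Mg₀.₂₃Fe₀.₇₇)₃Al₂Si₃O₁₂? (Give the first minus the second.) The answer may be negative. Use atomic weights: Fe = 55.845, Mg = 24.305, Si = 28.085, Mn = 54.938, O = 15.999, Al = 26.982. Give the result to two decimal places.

First mineral: 53.964 g Al in 495.728 g formula = 10.89 wt% Al.
Second mineral: 53.964 g Al in 475.979 g formula = 11.34 wt% Al.
10.89% − 11.34% gives a difference of -0.45 percentage points.

-0.45 percentage points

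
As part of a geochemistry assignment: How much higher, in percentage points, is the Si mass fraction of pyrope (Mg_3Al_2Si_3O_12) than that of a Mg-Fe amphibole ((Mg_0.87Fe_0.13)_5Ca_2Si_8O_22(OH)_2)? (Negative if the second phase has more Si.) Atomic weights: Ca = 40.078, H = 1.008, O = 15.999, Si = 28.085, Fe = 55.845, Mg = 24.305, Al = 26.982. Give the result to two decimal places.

-6.08 percentage points

First mineral: 84.255 g Si in 403.122 g formula = 20.90 wt% Si.
Second mineral: 224.680 g Si in 832.854 g formula = 26.98 wt% Si.
20.90% − 26.98% gives a difference of -6.08 percentage points.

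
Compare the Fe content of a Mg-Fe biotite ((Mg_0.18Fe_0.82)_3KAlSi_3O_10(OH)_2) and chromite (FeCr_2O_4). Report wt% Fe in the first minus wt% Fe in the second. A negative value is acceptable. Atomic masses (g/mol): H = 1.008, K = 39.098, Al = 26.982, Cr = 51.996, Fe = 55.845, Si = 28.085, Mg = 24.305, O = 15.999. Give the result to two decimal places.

First mineral: 137.379 g Fe in 494.842 g formula = 27.76 wt% Fe.
Second mineral: 55.845 g Fe in 223.833 g formula = 24.95 wt% Fe.
27.76% − 24.95% gives a difference of 2.81 percentage points.

2.81 percentage points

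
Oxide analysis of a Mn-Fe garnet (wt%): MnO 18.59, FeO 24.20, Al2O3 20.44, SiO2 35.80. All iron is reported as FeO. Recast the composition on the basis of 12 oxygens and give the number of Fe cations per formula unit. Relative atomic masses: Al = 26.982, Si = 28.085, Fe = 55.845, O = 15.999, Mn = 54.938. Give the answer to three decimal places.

1.690 Fe apfu

MnO (M=70.937): mol = 0.26206; Mn = 0.26206, O = 0.26206.
FeO (M=71.844): mol = 0.33684; Fe = 0.33684, O = 0.33684.
Al2O3 (M=101.961): mol = 0.20047; Al = 0.40094, O = 0.60141.
SiO2 (M=60.083): mol = 0.59584; Si = 0.59584, O = 1.19168.
ΣO = 2.39199; factor = 12/ΣO = 5.01674.
Fe apfu = 0.33684 × 5.01674 = 1.690.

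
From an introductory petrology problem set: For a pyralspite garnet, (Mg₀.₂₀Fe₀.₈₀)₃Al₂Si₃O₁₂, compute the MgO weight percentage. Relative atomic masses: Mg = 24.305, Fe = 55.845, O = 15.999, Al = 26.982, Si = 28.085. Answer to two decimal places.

5.05 wt%

Formula mass = 478.818 g/mol.
0.60 Mg → 0.6000 mol MgO per formula unit; M(MgO) = 40.304, so MgO mass = 24.182 g.
24.182/478.818 × 100 = 5.05 wt%.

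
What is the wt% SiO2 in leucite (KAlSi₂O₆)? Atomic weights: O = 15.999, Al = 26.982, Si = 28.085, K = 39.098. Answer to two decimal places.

55.06 wt%

M(KAlSi₂O₆) = 218.244 g/mol; M(SiO2) = 60.083 g/mol.
Moles SiO2 per formula unit = 2 Si ÷ 1 = 2.0000.
SiO2 fraction = (2.0000 × 60.083) / 218.244 = 120.166/218.244 = 0.5506.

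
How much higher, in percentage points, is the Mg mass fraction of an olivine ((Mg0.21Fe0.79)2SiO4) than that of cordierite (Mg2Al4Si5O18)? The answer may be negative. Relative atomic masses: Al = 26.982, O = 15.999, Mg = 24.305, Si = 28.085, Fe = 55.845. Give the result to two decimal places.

-2.95 percentage points

First mineral: 10.208 g Mg in 190.524 g formula = 5.36 wt% Mg.
Second mineral: 48.610 g Mg in 584.945 g formula = 8.31 wt% Mg.
5.36% − 8.31% gives a difference of -2.95 percentage points.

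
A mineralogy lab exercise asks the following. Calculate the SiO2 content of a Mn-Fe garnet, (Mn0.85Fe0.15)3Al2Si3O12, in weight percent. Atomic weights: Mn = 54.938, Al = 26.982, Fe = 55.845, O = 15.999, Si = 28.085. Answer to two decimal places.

M((Mn0.85Fe0.15)3Al2Si3O12) = 495.429 g/mol; M(SiO2) = 60.083 g/mol.
Moles SiO2 per formula unit = 3 Si ÷ 1 = 3.0000.
SiO2 fraction = (3.0000 × 60.083) / 495.429 = 180.249/495.429 = 0.3638.

36.38 wt%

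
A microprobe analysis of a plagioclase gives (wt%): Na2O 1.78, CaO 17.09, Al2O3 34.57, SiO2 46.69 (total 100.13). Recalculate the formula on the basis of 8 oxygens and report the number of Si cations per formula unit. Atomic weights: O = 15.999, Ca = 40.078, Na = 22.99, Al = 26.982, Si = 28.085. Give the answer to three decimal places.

1.78 wt% Na2O ÷ 61.979 g/mol = 0.02872 mol, giving 0.05744 Na and 0.02872 O.
17.09 wt% CaO ÷ 56.077 g/mol = 0.30476 mol, giving 0.30476 Ca and 0.30476 O.
34.57 wt% Al2O3 ÷ 101.961 g/mol = 0.33905 mol, giving 0.67810 Al and 1.01715 O.
46.69 wt% SiO2 ÷ 60.083 g/mol = 0.77709 mol, giving 0.77709 Si and 1.55418 O.
Oxygen sums to 2.90481; scaling by 8/2.90481 = 2.75405 puts the formula on 8 O.
Si: 0.77709 × 2.75405 = 2.140 atoms per formula unit.

2.140 Si apfu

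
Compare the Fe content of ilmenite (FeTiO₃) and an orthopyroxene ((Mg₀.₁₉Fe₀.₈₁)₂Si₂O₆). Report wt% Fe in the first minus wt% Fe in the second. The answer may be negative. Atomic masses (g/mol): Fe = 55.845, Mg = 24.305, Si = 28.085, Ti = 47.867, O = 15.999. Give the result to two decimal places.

0.89 percentage points

Fe in FeTiO₃: molar mass 151.709 g/mol; 1×55.845 = 55.845 g → 36.81 wt%.
Fe in (Mg₀.₁₉Fe₀.₈₁)₂Si₂O₆: molar mass 251.869 g/mol; 1.62×55.845 = 90.469 g → 35.92 wt%.
Difference = 36.81 − 35.92 = 0.89 percentage points.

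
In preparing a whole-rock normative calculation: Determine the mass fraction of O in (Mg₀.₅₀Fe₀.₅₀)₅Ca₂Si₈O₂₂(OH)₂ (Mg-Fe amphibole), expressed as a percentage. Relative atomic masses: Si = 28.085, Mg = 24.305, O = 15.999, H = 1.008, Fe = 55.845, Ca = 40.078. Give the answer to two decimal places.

M((Mg₀.₅₀Fe₀.₅₀)₅Ca₂Si₈O₂₂(OH)₂) = 891.203 g/mol.
O contributes 24 × 15.999 = 383.976 g per mole.
383.976/891.203 = 0.4309 → 43.09%.

43.09 mass %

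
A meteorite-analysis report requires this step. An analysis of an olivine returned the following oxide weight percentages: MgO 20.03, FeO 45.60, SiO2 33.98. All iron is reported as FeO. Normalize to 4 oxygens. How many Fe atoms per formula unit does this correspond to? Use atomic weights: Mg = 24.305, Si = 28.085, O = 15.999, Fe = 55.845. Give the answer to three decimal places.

MgO (M=40.304): mol = 0.49697; Mg = 0.49697, O = 0.49697.
FeO (M=71.844): mol = 0.63471; Fe = 0.63471, O = 0.63471.
SiO2 (M=60.083): mol = 0.56555; Si = 0.56555, O = 1.13110.
ΣO = 2.26278; factor = 4/ΣO = 1.76774.
Fe apfu = 0.63471 × 1.76774 = 1.122.

1.122 Fe apfu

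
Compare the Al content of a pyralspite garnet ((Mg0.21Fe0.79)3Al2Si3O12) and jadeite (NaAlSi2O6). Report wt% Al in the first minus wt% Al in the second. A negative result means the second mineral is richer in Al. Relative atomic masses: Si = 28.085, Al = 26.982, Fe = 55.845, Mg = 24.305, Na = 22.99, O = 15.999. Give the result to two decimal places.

Al in (Mg0.21Fe0.79)3Al2Si3O12: molar mass 477.872 g/mol; 2×26.982 = 53.964 g → 11.29 wt%.
Al in NaAlSi2O6: molar mass 202.136 g/mol; 1×26.982 = 26.982 g → 13.35 wt%.
Difference = 11.29 − 13.35 = -2.06 percentage points.

-2.06 percentage points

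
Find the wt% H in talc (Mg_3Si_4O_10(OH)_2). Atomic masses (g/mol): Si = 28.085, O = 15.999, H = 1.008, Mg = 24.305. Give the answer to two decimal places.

0.53 weight percent

Molar mass of Mg_3Si_4O_10(OH)_2: 3*24.305 + 4*28.085 + 12*15.999 + 2*1.008 = 379.259 g/mol.
Mass of H per formula unit: 2 × 1.008 = 2.016 g.
Weight fraction H = 2.016 / 379.259 = 0.0053.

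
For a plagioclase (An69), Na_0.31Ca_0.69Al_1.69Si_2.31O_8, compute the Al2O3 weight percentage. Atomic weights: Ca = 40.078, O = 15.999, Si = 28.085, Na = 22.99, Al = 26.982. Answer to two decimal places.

Formula mass = 273.249 g/mol.
1.69 Al → 0.8450 mol Al2O3 per formula unit; M(Al2O3) = 101.961, so Al2O3 mass = 86.157 g.
86.157/273.249 × 100 = 31.53 wt%.

31.53 wt%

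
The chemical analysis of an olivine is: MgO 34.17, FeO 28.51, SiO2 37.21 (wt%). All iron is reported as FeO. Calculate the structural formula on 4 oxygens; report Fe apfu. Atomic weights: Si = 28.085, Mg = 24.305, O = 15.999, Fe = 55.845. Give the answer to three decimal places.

MgO (M=40.304): mol = 0.84781; Mg = 0.84781, O = 0.84781.
FeO (M=71.844): mol = 0.39683; Fe = 0.39683, O = 0.39683.
SiO2 (M=60.083): mol = 0.61931; Si = 0.61931, O = 1.23862.
ΣO = 2.48326; factor = 4/ΣO = 1.61079.
Fe apfu = 0.39683 × 1.61079 = 0.639.

0.639 Fe apfu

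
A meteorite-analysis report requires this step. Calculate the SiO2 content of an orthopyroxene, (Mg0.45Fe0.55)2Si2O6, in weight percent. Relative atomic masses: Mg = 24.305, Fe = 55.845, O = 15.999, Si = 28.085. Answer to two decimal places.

Formula mass = 235.468 g/mol.
2 Si → 2.0000 mol SiO2 per formula unit; M(SiO2) = 60.083, so SiO2 mass = 120.166 g.
120.166/235.468 × 100 = 51.03 wt%.

51.03 wt%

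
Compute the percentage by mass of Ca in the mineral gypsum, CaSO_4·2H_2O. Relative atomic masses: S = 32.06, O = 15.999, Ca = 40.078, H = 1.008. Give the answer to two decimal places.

Molar mass of CaSO_4·2H_2O: 1×40.078 + 1×32.06 + 6×15.999 + 4×1.008 = 172.164 g/mol.
Mass of Ca per formula unit: 1 × 40.078 = 40.078 g.
Weight fraction Ca = 40.078 / 172.164 = 0.2328.

23.28 wt%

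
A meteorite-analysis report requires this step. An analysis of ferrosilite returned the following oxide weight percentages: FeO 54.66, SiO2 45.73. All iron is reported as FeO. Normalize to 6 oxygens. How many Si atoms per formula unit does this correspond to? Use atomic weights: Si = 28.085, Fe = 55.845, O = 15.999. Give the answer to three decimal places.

2.000 Si apfu

FeO (M=71.844): mol = 0.76082; Fe = 0.76082, O = 0.76082.
SiO2 (M=60.083): mol = 0.76111; Si = 0.76111, O = 1.52222.
ΣO = 2.28304; factor = 6/ΣO = 2.62807.
Si apfu = 0.76111 × 2.62807 = 2.000.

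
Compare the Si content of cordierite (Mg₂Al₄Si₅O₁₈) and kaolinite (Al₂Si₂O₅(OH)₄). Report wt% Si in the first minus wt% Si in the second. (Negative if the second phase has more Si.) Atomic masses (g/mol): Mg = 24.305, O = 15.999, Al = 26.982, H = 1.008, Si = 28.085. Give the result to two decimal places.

M(Mg₂Al₄Si₅O₁₈) = 584.945 g/mol, so wt% Si = 140.425/584.945 × 100 = 24.01%.
M(Al₂Si₂O₅(OH)₄) = 258.157 g/mol, so wt% Si = 56.170/258.157 × 100 = 21.76%.
24.01 − 21.76 = 2.25 pp.

2.25 percentage points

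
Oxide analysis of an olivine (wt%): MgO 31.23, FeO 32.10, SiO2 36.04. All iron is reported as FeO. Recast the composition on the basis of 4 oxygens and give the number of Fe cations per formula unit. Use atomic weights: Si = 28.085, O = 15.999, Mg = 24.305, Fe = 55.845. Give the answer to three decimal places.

0.738 Fe apfu

31.23 wt% MgO ÷ 40.304 g/mol = 0.77486 mol, giving 0.77486 Mg and 0.77486 O.
32.10 wt% FeO ÷ 71.844 g/mol = 0.44680 mol, giving 0.44680 Fe and 0.44680 O.
36.04 wt% SiO2 ÷ 60.083 g/mol = 0.59984 mol, giving 0.59984 Si and 1.19968 O.
Oxygen sums to 2.42134; scaling by 4/2.42134 = 1.65198 puts the formula on 4 O.
Fe: 0.44680 × 1.65198 = 0.738 atoms per formula unit.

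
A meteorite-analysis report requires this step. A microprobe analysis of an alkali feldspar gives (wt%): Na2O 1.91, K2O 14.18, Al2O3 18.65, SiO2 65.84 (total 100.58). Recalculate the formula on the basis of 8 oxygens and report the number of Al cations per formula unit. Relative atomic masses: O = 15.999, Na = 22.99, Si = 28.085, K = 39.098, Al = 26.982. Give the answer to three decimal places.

Na2O (M=61.979): mol = 0.03082; Na = 0.06164, O = 0.03082.
K2O (M=94.195): mol = 0.15054; K = 0.30108, O = 0.15054.
Al2O3 (M=101.961): mol = 0.18291; Al = 0.36582, O = 0.54873.
SiO2 (M=60.083): mol = 1.09582; Si = 1.09582, O = 2.19164.
ΣO = 2.92173; factor = 8/ΣO = 2.73810.
Al apfu = 0.36582 × 2.73810 = 1.002.

1.002 Al apfu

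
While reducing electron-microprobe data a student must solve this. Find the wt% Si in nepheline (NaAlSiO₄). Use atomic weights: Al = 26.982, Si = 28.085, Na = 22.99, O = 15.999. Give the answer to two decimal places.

Molar mass of NaAlSiO₄: 1*22.99 + 1*26.982 + 1*28.085 + 4*15.999 = 142.053 g/mol.
Mass of Si per formula unit: 1 × 28.085 = 28.085 g.
Weight fraction Si = 28.085 / 142.053 = 0.1977.

19.77 weight percent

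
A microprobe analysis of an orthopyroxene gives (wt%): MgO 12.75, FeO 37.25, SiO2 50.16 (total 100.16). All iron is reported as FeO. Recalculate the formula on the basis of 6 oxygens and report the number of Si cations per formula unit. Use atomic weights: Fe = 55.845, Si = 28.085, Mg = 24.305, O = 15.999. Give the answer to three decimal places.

2.000 Si apfu

MgO: 12.75/40.304 = 0.31635 mol → 0.31635 mol Mg, 0.31635 mol O.
FeO: 37.25/71.844 = 0.51848 mol → 0.51848 mol Fe, 0.51848 mol O.
SiO2: 50.16/60.083 = 0.83485 mol → 0.83485 mol Si, 1.66970 mol O.
Total oxygen = 2.50453 mol. Normalization factor = 6/2.50453 = 2.39566.
Si per 6 O = 0.83485 × 2.39566 = 2.000.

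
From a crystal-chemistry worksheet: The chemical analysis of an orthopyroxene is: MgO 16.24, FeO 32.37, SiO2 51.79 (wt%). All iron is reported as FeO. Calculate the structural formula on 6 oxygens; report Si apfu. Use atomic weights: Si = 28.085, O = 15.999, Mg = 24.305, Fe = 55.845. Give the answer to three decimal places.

2.007 Si apfu

16.24 wt% MgO ÷ 40.304 g/mol = 0.40294 mol, giving 0.40294 Mg and 0.40294 O.
32.37 wt% FeO ÷ 71.844 g/mol = 0.45056 mol, giving 0.45056 Fe and 0.45056 O.
51.79 wt% SiO2 ÷ 60.083 g/mol = 0.86197 mol, giving 0.86197 Si and 1.72394 O.
Oxygen sums to 2.57744; scaling by 6/2.57744 = 2.32789 puts the formula on 6 O.
Si: 0.86197 × 2.32789 = 2.007 atoms per formula unit.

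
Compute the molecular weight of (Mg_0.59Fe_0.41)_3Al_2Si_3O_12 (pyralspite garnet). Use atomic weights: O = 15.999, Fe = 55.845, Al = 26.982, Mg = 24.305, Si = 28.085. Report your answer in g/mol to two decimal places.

M = 1.77(24.305) + 1.23(55.845) + 2(26.982) + 3(28.085) + 12(15.999)

441.92 g/mol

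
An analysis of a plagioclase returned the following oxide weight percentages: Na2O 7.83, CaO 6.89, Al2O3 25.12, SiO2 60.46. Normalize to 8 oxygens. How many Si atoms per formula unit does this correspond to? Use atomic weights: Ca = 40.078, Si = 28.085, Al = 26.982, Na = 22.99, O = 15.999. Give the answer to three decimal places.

Na2O (M=61.979): mol = 0.12633; Na = 0.25266, O = 0.12633.
CaO (M=56.077): mol = 0.12287; Ca = 0.12287, O = 0.12287.
Al2O3 (M=101.961): mol = 0.24637; Al = 0.49274, O = 0.73911.
SiO2 (M=60.083): mol = 1.00627; Si = 1.00627, O = 2.01254.
ΣO = 3.00085; factor = 8/ΣO = 2.66591.
Si apfu = 1.00627 × 2.66591 = 2.683.

2.683 Si apfu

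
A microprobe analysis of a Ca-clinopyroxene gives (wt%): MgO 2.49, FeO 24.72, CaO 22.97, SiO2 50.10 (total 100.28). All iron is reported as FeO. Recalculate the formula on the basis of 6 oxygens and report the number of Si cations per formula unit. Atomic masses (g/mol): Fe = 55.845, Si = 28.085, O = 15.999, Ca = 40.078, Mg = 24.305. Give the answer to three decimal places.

MgO (M=40.304): mol = 0.06178; Mg = 0.06178, O = 0.06178.
FeO (M=71.844): mol = 0.34408; Fe = 0.34408, O = 0.34408.
CaO (M=56.077): mol = 0.40962; Ca = 0.40962, O = 0.40962.
SiO2 (M=60.083): mol = 0.83385; Si = 0.83385, O = 1.66770.
ΣO = 2.48318; factor = 6/ΣO = 2.41626.
Si apfu = 0.83385 × 2.41626 = 2.015.

2.015 Si apfu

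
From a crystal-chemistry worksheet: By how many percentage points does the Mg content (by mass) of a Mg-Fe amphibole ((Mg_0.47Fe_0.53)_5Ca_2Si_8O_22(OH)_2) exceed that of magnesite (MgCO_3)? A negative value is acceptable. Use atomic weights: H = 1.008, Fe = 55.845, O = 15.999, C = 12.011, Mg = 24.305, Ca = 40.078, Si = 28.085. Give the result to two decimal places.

Mg in (Mg_0.47Fe_0.53)_5Ca_2Si_8O_22(OH)_2: molar mass 895.934 g/mol; 2.35×24.305 = 57.117 g → 6.38 wt%.
Mg in MgCO_3: molar mass 84.313 g/mol; 1×24.305 = 24.305 g → 28.83 wt%.
Difference = 6.38 − 28.83 = -22.45 percentage points.

-22.45 percentage points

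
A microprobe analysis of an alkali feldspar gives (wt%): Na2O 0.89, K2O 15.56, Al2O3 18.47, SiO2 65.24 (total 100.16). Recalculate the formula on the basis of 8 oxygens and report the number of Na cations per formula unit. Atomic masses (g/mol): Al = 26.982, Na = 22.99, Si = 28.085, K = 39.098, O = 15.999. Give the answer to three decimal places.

Na2O (M=61.979): mol = 0.01436; Na = 0.02872, O = 0.01436.
K2O (M=94.195): mol = 0.16519; K = 0.33038, O = 0.16519.
Al2O3 (M=101.961): mol = 0.18115; Al = 0.36230, O = 0.54345.
SiO2 (M=60.083): mol = 1.08583; Si = 1.08583, O = 2.17166.
ΣO = 2.89466; factor = 8/ΣO = 2.76371.
Na apfu = 0.02872 × 2.76371 = 0.079.

0.079 Na apfu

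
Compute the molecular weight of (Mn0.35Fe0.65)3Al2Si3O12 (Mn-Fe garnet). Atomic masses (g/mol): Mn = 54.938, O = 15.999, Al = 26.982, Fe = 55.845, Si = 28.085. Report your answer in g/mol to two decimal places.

496.79 g/mol

M = 1.05(54.938) + 1.95(55.845) + 2(26.982) + 3(28.085) + 12(15.999)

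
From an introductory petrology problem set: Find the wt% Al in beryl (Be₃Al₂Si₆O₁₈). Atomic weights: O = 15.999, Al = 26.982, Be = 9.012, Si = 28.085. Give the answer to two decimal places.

10.04 wt%

Formula mass = 3·9.012 + 2·26.982 + 6·28.085 + 18·15.999 = 537.492 g/mol, of which 53.964 g is Al.
So Al makes up 53.964/537.492 = 0.1004 of the mass, i.e. 10.04%.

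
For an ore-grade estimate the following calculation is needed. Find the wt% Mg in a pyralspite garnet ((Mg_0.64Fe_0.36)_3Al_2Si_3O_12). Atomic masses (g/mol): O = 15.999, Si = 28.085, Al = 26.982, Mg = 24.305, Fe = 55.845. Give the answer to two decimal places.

M((Mg_0.64Fe_0.36)_3Al_2Si_3O_12) = 437.185 g/mol.
Mg contributes 1.92 × 24.305 = 46.666 g per mole.
46.666/437.185 = 0.1067 → 10.67%.

10.67 mass %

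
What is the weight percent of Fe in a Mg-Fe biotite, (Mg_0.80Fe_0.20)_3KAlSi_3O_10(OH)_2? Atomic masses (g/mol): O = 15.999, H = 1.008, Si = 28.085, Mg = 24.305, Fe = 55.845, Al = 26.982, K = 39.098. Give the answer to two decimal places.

7.68 mass %

Molar mass of (Mg_0.80Fe_0.20)_3KAlSi_3O_10(OH)_2: 2.40×24.305 + 0.60×55.845 + 1×39.098 + 1×26.982 + 3×28.085 + 12×15.999 + 2×1.008 = 436.178 g/mol.
Mass of Fe per formula unit: 0.60 × 55.845 = 33.507 g.
Weight fraction Fe = 33.507 / 436.178 = 0.0768.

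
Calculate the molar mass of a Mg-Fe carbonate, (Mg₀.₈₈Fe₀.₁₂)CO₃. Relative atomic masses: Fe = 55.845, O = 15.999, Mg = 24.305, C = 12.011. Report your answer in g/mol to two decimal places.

M = 0.88(24.305) + 0.12(55.845) + 1(12.011) + 3(15.999)

88.10 g/mol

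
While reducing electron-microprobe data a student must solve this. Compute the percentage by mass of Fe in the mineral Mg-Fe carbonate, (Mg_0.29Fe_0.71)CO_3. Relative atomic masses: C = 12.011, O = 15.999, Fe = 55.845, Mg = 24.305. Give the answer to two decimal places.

37.16 weight percent

M((Mg_0.29Fe_0.71)CO_3) = 106.706 g/mol.
Fe contributes 0.71 × 55.845 = 39.650 g per mole.
39.650/106.706 = 0.3716 → 37.16%.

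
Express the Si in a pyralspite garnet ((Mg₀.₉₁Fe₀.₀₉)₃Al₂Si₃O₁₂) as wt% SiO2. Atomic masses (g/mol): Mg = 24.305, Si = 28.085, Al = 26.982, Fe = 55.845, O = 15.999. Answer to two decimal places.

43.79 wt%

M((Mg₀.₉₁Fe₀.₀₉)₃Al₂Si₃O₁₂) = 411.638 g/mol; M(SiO2) = 60.083 g/mol.
Moles SiO2 per formula unit = 3 Si ÷ 1 = 3.0000.
SiO2 fraction = (3.0000 × 60.083) / 411.638 = 180.249/411.638 = 0.4379.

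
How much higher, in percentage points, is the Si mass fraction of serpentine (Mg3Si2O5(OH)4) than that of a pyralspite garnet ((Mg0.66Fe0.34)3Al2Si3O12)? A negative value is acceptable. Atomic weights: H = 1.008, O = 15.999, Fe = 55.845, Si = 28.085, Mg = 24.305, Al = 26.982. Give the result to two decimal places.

0.91 percentage points

First mineral: 56.170 g Si in 277.108 g formula = 20.27 wt% Si.
Second mineral: 84.255 g Si in 435.293 g formula = 19.36 wt% Si.
20.27% − 19.36% gives a difference of 0.91 percentage points.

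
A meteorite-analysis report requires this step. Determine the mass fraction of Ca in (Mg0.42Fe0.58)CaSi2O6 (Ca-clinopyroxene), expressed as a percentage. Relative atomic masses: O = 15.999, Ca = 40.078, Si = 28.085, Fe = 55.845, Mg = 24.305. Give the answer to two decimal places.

17.07 weight percent

Formula mass = 0.42*24.305 + 0.58*55.845 + 1*40.078 + 2*28.085 + 6*15.999 = 234.840 g/mol, of which 40.078 g is Ca.
So Ca makes up 40.078/234.840 = 0.1707 of the mass, i.e. 17.07%.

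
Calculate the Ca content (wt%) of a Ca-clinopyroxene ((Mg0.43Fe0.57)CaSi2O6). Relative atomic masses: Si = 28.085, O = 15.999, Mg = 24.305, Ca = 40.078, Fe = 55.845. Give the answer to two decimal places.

M((Mg0.43Fe0.57)CaSi2O6) = 234.525 g/mol.
Ca contributes 1 × 40.078 = 40.078 g per mole.
40.078/234.525 = 0.1709 → 17.09%.

17.09 wt%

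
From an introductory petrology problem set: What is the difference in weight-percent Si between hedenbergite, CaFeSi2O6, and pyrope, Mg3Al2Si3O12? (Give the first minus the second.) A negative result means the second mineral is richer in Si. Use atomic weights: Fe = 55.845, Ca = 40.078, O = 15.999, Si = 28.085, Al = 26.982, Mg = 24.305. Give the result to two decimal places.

M(CaFeSi2O6) = 248.087 g/mol, so wt% Si = 56.170/248.087 × 100 = 22.64%.
M(Mg3Al2Si3O12) = 403.122 g/mol, so wt% Si = 84.255/403.122 × 100 = 20.90%.
22.64 − 20.90 = 1.74 pp.

1.74 percentage points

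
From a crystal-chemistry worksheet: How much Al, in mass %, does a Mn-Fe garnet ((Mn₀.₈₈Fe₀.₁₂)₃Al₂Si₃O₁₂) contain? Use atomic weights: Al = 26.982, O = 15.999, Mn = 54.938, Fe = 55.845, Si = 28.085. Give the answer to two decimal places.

10.89 mass %

M((Mn₀.₈₈Fe₀.₁₂)₃Al₂Si₃O₁₂) = 495.348 g/mol.
Al contributes 2 × 26.982 = 53.964 g per mole.
53.964/495.348 = 0.1089 → 10.89%.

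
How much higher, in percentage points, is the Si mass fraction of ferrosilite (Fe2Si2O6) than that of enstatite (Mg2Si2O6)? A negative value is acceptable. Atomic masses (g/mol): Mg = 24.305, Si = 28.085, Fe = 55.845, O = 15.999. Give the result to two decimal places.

First mineral: 56.170 g Si in 263.854 g formula = 21.29 wt% Si.
Second mineral: 56.170 g Si in 200.774 g formula = 27.98 wt% Si.
21.29% − 27.98% gives a difference of -6.69 percentage points.

-6.69 percentage points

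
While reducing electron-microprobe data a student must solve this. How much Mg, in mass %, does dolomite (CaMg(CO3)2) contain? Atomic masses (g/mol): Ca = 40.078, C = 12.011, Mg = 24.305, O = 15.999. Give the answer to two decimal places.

13.18 mass %

M(CaMg(CO3)2) = 184.399 g/mol.
Mg contributes 1 × 24.305 = 24.305 g per mole.
24.305/184.399 = 0.1318 → 13.18%.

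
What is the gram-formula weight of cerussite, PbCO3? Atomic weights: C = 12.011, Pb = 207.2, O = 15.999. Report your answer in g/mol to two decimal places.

Pb: 1 × 207.2 = 207.2000
C: 1 × 12.011 = 12.0110
O: 3 × 15.999 = 47.9970
Summing the contributions gives the formula mass.

267.21 g/mol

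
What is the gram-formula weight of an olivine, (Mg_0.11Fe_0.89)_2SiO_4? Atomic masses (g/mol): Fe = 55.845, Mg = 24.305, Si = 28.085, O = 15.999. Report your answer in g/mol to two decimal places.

Mg: 0.22 × 24.305 = 5.3471
Fe: 1.78 × 55.845 = 99.4041
Si: 1 × 28.085 = 28.0850
O: 4 × 15.999 = 63.9960
Summing the contributions gives the formula mass.

196.83 g/mol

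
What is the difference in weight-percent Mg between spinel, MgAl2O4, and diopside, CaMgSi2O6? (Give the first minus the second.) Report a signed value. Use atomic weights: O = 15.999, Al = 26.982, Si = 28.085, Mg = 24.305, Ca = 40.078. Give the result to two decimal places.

First mineral: 24.305 g Mg in 142.265 g formula = 17.08 wt% Mg.
Second mineral: 24.305 g Mg in 216.547 g formula = 11.22 wt% Mg.
17.08% − 11.22% gives a difference of 5.86 percentage points.

5.86 percentage points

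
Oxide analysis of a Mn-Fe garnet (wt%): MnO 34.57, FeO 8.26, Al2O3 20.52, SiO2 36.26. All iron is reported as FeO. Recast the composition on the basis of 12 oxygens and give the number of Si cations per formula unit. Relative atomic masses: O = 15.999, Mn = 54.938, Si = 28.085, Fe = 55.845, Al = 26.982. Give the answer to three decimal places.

3.001 Si apfu

MnO (M=70.937): mol = 0.48733; Mn = 0.48733, O = 0.48733.
FeO (M=71.844): mol = 0.11497; Fe = 0.11497, O = 0.11497.
Al2O3 (M=101.961): mol = 0.20125; Al = 0.40250, O = 0.60375.
SiO2 (M=60.083): mol = 0.60350; Si = 0.60350, O = 1.20700.
ΣO = 2.41305; factor = 12/ΣO = 4.97296.
Si apfu = 0.60350 × 4.97296 = 3.001.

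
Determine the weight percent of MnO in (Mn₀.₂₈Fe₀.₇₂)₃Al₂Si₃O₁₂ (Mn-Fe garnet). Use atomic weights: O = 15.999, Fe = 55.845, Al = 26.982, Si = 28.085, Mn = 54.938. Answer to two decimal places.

11.99 wt%

Molar mass of (Mn₀.₂₈Fe₀.₇₂)₃Al₂Si₃O₁₂ = 0.84·54.938 + 2.16·55.845 + 2·26.982 + 3·28.085 + 12·15.999 = 496.980 g/mol.
Each formula unit contains 0.84 Mn, equivalent to 0.84/1 = 0.8400 mol MnO.
M(MnO) = 1×54.938 + 1×15.999 = 70.937 g/mol.
Mass of MnO per formula unit = 0.8400 × 70.937 = 59.587 g.
MnO wt% = 59.587 / 496.980 × 100 = 11.99%.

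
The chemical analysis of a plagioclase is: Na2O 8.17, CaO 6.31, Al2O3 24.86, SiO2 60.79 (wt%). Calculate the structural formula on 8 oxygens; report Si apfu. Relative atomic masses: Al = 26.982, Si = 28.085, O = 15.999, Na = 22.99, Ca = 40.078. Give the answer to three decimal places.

8.17 wt% Na2O ÷ 61.979 g/mol = 0.13182 mol, giving 0.26364 Na and 0.13182 O.
6.31 wt% CaO ÷ 56.077 g/mol = 0.11252 mol, giving 0.11252 Ca and 0.11252 O.
24.86 wt% Al2O3 ÷ 101.961 g/mol = 0.24382 mol, giving 0.48764 Al and 0.73146 O.
60.79 wt% SiO2 ÷ 60.083 g/mol = 1.01177 mol, giving 1.01177 Si and 2.02354 O.
Oxygen sums to 2.99934; scaling by 8/2.99934 = 2.66725 puts the formula on 8 O.
Si: 1.01177 × 2.66725 = 2.699 atoms per formula unit.

2.699 Si apfu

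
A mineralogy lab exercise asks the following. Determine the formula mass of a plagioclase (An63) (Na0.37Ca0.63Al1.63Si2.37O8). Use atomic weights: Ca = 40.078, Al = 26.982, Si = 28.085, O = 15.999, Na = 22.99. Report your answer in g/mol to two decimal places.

272.29 g/mol

The formula mass is the sum 0.37(22.99) + 0.63(40.078) + 1.63(26.982) + 2.37(28.085) + 8(15.999).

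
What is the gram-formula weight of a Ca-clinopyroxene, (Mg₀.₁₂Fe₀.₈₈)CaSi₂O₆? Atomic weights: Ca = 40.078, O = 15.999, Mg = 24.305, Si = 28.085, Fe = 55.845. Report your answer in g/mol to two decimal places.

The formula mass is the sum 0.12·24.305 + 0.88·55.845 + 1·40.078 + 2·28.085 + 6·15.999.

244.30 g/mol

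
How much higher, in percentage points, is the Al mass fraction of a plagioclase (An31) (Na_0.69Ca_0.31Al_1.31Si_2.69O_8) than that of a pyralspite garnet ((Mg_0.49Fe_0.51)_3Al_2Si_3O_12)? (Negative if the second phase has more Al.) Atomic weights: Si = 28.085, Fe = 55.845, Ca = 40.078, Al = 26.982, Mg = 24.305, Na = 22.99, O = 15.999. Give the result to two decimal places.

First mineral: 35.346 g Al in 267.174 g formula = 13.23 wt% Al.
Second mineral: 53.964 g Al in 451.378 g formula = 11.96 wt% Al.
13.23% − 11.96% gives a difference of 1.27 percentage points.

1.27 percentage points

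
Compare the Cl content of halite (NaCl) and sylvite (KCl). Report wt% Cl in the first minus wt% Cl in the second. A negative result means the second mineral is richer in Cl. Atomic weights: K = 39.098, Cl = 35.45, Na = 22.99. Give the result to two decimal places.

First mineral: 35.450 g Cl in 58.440 g formula = 60.66 wt% Cl.
Second mineral: 35.450 g Cl in 74.548 g formula = 47.55 wt% Cl.
60.66% − 47.55% gives a difference of 13.11 percentage points.

13.11 percentage points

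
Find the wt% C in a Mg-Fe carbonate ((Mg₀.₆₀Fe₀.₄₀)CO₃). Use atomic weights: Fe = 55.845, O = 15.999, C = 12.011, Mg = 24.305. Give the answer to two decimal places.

Formula mass = 0.60*24.305 + 0.40*55.845 + 1*12.011 + 3*15.999 = 96.929 g/mol, of which 12.011 g is C.
So C makes up 12.011/96.929 = 0.1239 of the mass, i.e. 12.39%.

12.39 wt%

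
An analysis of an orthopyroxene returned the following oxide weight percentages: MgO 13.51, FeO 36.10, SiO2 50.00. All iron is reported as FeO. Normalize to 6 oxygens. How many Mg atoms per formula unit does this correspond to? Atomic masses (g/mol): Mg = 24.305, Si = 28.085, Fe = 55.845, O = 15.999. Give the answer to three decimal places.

MgO (M=40.304): mol = 0.33520; Mg = 0.33520, O = 0.33520.
FeO (M=71.844): mol = 0.50248; Fe = 0.50248, O = 0.50248.
SiO2 (M=60.083): mol = 0.83218; Si = 0.83218, O = 1.66436.
ΣO = 2.50204; factor = 6/ΣO = 2.39804.
Mg apfu = 0.33520 × 2.39804 = 0.804.

0.804 Mg apfu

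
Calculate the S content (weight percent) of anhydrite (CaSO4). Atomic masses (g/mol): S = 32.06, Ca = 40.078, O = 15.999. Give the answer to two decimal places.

Formula mass = 1·40.078 + 1·32.06 + 4·15.999 = 136.134 g/mol, of which 32.060 g is S.
So S makes up 32.060/136.134 = 0.2355 of the mass, i.e. 23.55%.

23.55 weight percent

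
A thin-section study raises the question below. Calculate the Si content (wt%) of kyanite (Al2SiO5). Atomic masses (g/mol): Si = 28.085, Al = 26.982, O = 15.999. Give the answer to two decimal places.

Molar mass of Al2SiO5: 2·26.982 + 1·28.085 + 5·15.999 = 162.044 g/mol.
Mass of Si per formula unit: 1 × 28.085 = 28.085 g.
Weight fraction Si = 28.085 / 162.044 = 0.1733.

17.33 wt%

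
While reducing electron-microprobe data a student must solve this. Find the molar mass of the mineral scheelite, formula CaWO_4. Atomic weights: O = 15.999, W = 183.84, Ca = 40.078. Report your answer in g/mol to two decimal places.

The formula mass is the sum 1·40.078 + 1·183.84 + 4·15.999.

287.91 g/mol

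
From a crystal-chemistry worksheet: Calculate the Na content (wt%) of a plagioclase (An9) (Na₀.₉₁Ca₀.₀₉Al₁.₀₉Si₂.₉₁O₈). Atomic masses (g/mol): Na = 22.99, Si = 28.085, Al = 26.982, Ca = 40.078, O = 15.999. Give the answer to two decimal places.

Molar mass of Na₀.₉₁Ca₀.₀₉Al₁.₀₉Si₂.₉₁O₈: 0.91*22.99 + 0.09*40.078 + 1.09*26.982 + 2.91*28.085 + 8*15.999 = 263.658 g/mol.
Mass of Na per formula unit: 0.91 × 22.99 = 20.921 g.
Weight fraction Na = 20.921 / 263.658 = 0.0793.

7.93 wt%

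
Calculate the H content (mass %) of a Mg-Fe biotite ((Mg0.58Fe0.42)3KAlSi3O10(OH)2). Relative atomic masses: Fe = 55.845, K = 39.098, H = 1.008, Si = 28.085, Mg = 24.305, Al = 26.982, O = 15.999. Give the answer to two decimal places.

0.44 mass %

M((Mg0.58Fe0.42)3KAlSi3O10(OH)2) = 456.994 g/mol.
H contributes 2 × 1.008 = 2.016 g per mole.
2.016/456.994 = 0.0044 → 0.44%.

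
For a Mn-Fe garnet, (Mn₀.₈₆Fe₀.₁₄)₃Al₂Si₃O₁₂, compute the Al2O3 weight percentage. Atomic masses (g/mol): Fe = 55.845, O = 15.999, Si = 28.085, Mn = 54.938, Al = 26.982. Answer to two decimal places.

M((Mn₀.₈₆Fe₀.₁₄)₃Al₂Si₃O₁₂) = 495.402 g/mol; M(Al2O3) = 101.961 g/mol.
Moles Al2O3 per formula unit = 2 Al ÷ 2 = 1.0000.
Al2O3 fraction = (1.0000 × 101.961) / 495.402 = 101.961/495.402 = 0.2058.

20.58 wt%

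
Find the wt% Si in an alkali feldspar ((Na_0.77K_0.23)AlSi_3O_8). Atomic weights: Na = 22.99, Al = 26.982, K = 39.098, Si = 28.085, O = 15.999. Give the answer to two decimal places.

31.68 wt%

Formula mass = 0.77×22.99 + 0.23×39.098 + 1×26.982 + 3×28.085 + 8×15.999 = 265.924 g/mol, of which 84.255 g is Si.
So Si makes up 84.255/265.924 = 0.3168 of the mass, i.e. 31.68%.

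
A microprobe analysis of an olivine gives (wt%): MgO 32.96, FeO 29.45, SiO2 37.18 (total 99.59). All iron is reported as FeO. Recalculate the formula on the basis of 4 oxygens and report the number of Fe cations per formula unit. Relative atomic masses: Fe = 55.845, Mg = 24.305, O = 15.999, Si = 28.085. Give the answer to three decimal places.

MgO (M=40.304): mol = 0.81778; Mg = 0.81778, O = 0.81778.
FeO (M=71.844): mol = 0.40992; Fe = 0.40992, O = 0.40992.
SiO2 (M=60.083): mol = 0.61881; Si = 0.61881, O = 1.23762.
ΣO = 2.46532; factor = 4/ΣO = 1.62251.
Fe apfu = 0.40992 × 1.62251 = 0.665.

0.665 Fe apfu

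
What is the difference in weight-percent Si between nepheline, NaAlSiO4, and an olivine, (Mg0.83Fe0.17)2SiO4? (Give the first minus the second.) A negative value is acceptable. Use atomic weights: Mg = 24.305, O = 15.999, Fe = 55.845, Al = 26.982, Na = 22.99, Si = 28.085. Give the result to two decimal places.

First mineral: 28.085 g Si in 142.053 g formula = 19.77 wt% Si.
Second mineral: 28.085 g Si in 151.415 g formula = 18.55 wt% Si.
19.77% − 18.55% gives a difference of 1.22 percentage points.

1.22 percentage points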